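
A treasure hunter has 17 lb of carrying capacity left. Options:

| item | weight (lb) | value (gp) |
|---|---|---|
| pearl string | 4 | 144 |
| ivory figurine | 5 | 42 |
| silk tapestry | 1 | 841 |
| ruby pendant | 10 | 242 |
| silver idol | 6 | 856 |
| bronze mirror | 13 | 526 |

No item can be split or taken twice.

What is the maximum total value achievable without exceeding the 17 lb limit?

Density check — silk tapestry 841.00, silver idol 142.67, bronze mirror 40.46 are the best per lb.
Taking the top-ratio items first gives pearl string + ivory figurine + silk tapestry + silver idol for 1883 (16 lb).
Replace pearl string and ivory figurine with ruby pendant: the trade gains 56 net, giving 1939 at 17 lb.
Every other selection either busts 17 lb or fails to beat 1939.

1939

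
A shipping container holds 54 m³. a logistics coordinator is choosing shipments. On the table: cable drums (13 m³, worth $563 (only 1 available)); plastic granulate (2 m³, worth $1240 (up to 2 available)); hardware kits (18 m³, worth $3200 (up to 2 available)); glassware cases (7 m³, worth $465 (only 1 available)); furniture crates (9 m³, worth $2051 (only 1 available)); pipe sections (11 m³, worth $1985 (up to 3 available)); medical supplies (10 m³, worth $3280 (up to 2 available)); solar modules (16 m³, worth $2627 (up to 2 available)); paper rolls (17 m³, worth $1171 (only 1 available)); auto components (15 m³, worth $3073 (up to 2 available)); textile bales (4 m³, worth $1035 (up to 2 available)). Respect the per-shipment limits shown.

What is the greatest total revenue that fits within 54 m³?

Filling by ratio: 2×plastic granulate + furniture crates + pipe sections + 2×medical supplies + 2×textile bales for 15146, with 2 m³ left unused.
Replace pipe sections and textile bales with auto components: the trade gains 53 net, giving 15199 at 52 m³.

15199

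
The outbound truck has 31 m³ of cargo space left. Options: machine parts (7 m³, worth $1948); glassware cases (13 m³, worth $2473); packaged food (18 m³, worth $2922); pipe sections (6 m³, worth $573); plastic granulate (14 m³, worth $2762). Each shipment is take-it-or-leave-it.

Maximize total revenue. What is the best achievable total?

5443

Greedy by ratio would take machine parts + pipe sections + plastic granulate: 27 m³ used, total 5283.
The 14 m³ tied up in plastic granulate is better spent on packaged food — total rises to 5443 (31 m³).
Next best is glassware cases + packaged food at 5395 (31 m³) — short by 48.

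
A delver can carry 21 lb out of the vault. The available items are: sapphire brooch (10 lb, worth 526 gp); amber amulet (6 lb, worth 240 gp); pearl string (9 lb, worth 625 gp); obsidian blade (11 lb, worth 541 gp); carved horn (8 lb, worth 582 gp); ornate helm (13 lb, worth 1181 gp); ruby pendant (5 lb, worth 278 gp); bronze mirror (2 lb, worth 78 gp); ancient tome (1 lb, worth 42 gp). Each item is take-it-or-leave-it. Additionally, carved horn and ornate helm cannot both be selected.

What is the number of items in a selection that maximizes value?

Best achievable value is 1579.
One optimal bundle: ornate helm + ruby pendant + bronze mirror + ancient tome (21 lb).
Every optimal selection uses 4 items.

4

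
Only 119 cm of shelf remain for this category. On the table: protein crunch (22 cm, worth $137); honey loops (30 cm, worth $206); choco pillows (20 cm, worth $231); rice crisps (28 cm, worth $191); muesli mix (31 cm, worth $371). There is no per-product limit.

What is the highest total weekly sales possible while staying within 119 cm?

1344

Best packing: choco pillows + 3×muesli mix — 113 cm, 1344 total.
No other feasible combination exceeds 1344.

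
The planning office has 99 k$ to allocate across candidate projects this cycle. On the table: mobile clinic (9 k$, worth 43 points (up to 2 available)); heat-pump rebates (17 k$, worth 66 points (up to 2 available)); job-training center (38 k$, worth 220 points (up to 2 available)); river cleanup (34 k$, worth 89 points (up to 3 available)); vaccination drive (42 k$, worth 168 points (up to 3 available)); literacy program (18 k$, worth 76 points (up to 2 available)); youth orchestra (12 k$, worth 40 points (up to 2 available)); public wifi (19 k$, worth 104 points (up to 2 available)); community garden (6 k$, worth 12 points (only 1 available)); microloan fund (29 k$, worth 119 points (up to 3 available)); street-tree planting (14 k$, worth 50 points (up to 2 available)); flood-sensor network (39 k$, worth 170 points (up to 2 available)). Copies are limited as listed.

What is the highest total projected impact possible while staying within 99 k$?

Best packing: 2×job-training center + public wifi — 95 k$, 544 total.
The spare 4 k$ is too small for any remaining project, and no exchange beats 544.

544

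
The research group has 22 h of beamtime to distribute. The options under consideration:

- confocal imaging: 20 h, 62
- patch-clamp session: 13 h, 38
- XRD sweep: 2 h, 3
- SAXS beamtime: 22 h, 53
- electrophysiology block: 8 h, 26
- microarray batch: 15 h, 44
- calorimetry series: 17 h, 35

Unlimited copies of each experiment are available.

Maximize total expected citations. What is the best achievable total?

Greedy by ratio would take 3×XRD sweep + 2×electrophysiology block: 22 h used, total 61.
The 20 h tied up in 2×XRD sweep and 2×electrophysiology block is better spent on confocal imaging — total rises to 65 (22 h).
No other feasible combination exceeds 65.

65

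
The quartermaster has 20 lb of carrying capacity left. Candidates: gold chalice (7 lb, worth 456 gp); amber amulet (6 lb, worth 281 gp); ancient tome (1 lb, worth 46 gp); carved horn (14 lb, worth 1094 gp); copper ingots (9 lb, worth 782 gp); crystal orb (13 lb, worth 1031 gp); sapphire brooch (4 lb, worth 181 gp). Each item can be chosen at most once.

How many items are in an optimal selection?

The maximum value within 20 lb is 1487.
gold chalice + crystal orb hits 1487 at 20 lb.
All optima have 2 items.

2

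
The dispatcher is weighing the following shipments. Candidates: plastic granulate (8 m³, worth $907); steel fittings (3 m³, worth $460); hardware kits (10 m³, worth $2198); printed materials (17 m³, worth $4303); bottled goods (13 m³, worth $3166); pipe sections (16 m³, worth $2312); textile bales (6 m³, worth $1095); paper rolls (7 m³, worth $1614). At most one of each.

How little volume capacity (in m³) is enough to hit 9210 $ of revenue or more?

40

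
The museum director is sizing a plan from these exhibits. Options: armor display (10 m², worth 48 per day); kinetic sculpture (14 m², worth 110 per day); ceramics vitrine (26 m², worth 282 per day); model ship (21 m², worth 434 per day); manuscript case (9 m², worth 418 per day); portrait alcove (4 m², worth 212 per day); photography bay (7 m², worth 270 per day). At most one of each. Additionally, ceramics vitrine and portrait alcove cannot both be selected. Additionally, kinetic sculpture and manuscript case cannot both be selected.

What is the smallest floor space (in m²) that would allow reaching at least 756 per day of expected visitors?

20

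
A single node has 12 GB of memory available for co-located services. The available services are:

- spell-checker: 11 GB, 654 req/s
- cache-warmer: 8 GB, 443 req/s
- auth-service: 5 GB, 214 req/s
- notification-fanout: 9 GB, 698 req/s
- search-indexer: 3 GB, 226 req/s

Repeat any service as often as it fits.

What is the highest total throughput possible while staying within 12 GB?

924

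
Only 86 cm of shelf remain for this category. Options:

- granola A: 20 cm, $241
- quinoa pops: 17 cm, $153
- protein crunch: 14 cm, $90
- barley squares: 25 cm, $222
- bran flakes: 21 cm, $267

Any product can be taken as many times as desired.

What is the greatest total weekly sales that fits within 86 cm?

By weekly sales per cm: bran flakes 12.71, granola A 12.05, quinoa pops 9.00, barley squares 8.88 lead.
4×bran flakes uses 84 of the 86 cm and totals 1068.
No other feasible combination exceeds 1068.

1068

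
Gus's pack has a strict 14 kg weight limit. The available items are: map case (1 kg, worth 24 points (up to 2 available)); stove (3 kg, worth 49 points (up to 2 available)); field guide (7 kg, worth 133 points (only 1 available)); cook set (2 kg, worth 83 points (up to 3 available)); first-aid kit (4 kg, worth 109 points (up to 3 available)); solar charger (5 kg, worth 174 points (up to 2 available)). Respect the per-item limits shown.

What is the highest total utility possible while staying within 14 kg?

514

A density-first pass picks 2×map case + 3×cook set + solar charger — 471 at 13 kg.
Dropping 2×map case and cook set frees 4 kg; slotting in solar charger (5 kg) lifts the total to 514 at 14 kg.
No other feasible combination exceeds 514.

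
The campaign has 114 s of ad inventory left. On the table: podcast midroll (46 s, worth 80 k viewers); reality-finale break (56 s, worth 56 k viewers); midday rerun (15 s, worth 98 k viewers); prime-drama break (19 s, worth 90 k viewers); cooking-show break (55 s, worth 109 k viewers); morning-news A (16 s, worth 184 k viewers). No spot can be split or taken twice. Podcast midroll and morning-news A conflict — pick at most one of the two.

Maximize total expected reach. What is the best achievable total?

Best packing: midday rerun + prime-drama break + cooking-show break + morning-news A — 105 s, 481 total.

481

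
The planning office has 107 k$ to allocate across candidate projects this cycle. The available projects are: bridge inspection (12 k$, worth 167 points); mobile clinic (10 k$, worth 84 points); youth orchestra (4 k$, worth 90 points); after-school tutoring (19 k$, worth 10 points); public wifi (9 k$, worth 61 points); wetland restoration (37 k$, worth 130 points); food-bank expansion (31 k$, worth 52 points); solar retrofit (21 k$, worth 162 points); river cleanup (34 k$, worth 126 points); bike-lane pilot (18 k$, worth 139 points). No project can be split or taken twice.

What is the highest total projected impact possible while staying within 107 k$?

772

Ranking by ratio (projected impact/k$): youth orchestra 22.50, bridge inspection 13.92, mobile clinic 8.40.
Filling by ratio: bridge inspection + mobile clinic + youth orchestra + public wifi + food-bank expansion + solar retrofit + bike-lane pilot for 755, with 2 k$ left unused.
Replace public wifi and food-bank expansion with wetland restoration: the trade gains 17 net, giving 772 at 102 k$.
Runner-up bridge inspection + mobile clinic + youth orchestra + solar retrofit + river cleanup + bike-lane pilot tops out at 768.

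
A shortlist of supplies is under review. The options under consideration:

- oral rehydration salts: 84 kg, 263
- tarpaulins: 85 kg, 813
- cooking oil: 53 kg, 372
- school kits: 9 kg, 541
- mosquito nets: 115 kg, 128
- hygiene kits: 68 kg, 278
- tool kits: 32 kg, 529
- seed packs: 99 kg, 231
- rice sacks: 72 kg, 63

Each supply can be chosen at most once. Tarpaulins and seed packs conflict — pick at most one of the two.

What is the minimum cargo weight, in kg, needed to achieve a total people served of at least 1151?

Look for the lowest-cargo combination reaching 1151.
tarpaulins + school kits reaches 1354 using 94 kg.
Any bundle with less than 94 kg falls short of 1151.

94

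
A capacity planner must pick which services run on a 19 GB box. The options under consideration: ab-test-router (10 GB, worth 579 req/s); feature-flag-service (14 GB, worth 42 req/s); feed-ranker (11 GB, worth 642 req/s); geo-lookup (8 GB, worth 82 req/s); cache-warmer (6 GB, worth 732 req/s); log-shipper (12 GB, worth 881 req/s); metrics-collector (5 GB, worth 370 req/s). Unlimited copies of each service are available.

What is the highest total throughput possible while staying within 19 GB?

2196

By throughput per GB: cache-warmer 122.00, metrics-collector 74.00, log-shipper 73.42, feed-ranker 58.36 lead.
The ratio ordering already packs tightly: 3×cache-warmer, 18 GB, 2196.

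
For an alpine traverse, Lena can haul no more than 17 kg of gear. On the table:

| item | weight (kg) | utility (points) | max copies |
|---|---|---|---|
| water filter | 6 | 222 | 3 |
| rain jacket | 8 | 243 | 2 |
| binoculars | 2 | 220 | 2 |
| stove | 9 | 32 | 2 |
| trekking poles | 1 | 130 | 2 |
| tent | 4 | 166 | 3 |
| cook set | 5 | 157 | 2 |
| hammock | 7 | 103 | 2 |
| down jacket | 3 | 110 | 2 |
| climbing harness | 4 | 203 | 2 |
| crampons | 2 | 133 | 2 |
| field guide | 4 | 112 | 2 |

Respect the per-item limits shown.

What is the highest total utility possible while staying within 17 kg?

1279

Ranking by ratio (utility/kg): trekking poles 130.00, binoculars 110.00, crampons 66.50.
Taking 2×binoculars + 2×trekking poles + down jacket + climbing harness + 2×crampons: 17 kg used, 1279 in utility.
No other feasible combination exceeds 1279.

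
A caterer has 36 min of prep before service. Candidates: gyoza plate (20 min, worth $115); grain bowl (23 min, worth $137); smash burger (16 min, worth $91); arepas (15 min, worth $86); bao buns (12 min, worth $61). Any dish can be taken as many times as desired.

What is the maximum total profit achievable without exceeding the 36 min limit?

206

Taking the top-ratio dishes first gives grain bowl + bao buns for 198 (35 min).
Replace grain bowl and bao buns with gyoza plate + smash burger: the trade gains 8 net, giving 206 at 36 min.
No other feasible combination exceeds 206.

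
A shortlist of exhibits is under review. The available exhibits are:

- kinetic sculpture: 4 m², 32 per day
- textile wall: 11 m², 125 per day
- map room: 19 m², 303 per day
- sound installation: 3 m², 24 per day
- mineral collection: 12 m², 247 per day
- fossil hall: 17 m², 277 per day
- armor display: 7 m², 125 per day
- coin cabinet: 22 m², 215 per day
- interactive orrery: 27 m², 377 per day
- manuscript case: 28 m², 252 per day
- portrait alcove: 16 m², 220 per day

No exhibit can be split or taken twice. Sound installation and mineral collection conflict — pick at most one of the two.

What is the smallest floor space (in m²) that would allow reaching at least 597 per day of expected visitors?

36

Need the lightest bundle worth ≥ 597.
mineral collection + fossil hall + armor display: 649 expected visitors at 36 m².
Below 36 m² the best achievable stays under 597.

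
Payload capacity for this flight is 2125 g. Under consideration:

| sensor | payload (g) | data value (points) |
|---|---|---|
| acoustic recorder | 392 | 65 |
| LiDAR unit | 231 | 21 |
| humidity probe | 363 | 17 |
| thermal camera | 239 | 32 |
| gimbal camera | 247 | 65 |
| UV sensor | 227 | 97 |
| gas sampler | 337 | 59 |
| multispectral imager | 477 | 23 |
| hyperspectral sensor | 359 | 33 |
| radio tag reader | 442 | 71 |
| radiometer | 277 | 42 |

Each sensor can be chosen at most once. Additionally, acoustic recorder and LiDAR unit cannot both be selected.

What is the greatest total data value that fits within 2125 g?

399

Ranking by ratio (data value/g): UV sensor 0.43, gimbal camera 0.26, gas sampler 0.18.
Acoustic recorder + gimbal camera + UV sensor + gas sampler + radio tag reader + radiometer uses 1922 of the 2125 g and totals 399.
Every other selection either busts 2125 g or breaks a pairing rule or fails to beat 399.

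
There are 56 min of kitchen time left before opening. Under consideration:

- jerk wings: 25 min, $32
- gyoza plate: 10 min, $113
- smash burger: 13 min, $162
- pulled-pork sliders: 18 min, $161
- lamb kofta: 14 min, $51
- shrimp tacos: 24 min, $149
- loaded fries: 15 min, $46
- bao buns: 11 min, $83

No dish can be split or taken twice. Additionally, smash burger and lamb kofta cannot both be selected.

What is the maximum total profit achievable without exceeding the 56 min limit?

519

Taking gyoza plate + smash burger + pulled-pork sliders + bao buns: 52 min used, 519 in profit.
The closest alternative, gyoza plate + smash burger + pulled-pork sliders + loaded fries, reaches only 482.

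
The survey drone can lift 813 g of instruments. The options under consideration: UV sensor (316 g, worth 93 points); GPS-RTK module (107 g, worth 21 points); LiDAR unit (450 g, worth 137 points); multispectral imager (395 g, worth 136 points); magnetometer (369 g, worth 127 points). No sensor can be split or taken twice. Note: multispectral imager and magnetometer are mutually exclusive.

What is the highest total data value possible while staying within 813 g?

241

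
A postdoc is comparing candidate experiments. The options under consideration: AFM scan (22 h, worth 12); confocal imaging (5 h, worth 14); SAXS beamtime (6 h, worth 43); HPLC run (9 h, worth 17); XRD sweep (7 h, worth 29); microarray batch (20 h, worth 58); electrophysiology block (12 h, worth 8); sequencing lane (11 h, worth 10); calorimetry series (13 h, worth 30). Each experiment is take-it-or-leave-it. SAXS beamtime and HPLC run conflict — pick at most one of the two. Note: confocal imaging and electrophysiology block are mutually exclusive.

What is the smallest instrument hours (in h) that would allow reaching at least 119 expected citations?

33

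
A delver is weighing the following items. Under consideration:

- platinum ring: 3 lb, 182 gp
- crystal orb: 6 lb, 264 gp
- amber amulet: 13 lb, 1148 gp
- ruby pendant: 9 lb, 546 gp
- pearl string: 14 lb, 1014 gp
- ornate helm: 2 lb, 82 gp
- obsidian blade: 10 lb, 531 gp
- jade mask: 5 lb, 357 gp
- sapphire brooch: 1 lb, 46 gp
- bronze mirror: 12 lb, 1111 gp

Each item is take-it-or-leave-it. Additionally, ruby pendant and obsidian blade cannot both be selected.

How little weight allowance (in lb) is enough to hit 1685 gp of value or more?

Need the lightest bundle worth ≥ 1685.
Taking platinum ring + amber amulet + jade mask gives 1687 (≥ 1685) for 21 lb.
No combination under 21 lb hits 1685.

21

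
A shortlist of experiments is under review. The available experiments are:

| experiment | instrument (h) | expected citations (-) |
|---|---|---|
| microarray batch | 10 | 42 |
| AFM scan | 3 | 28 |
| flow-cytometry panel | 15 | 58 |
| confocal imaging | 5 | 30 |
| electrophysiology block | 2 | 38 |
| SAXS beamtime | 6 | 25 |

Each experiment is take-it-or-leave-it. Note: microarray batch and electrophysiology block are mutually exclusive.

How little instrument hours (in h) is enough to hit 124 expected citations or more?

20

Look for the lowest-instrument combination reaching 124.
AFM scan + flow-cytometry panel + electrophysiology block: 124 expected citations at 20 h.
No combination under 20 h hits 124.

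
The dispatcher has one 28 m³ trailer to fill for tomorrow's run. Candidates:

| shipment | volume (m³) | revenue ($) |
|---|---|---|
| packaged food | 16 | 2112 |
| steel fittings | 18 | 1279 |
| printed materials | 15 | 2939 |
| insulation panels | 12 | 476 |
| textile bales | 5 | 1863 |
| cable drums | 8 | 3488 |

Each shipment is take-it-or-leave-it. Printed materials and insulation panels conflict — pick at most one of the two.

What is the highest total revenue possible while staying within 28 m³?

Best packing: printed materials + textile bales + cable drums — 28 m³, 8290 total.

8290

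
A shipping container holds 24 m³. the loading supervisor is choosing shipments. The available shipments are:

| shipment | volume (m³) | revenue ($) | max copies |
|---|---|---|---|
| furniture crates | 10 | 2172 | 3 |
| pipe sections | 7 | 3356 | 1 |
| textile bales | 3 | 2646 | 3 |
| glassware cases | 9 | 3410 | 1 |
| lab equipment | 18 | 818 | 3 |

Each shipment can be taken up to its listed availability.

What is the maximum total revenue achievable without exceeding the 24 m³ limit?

Greedy by ratio would take pipe sections + 3×textile bales: 16 m³ used, total 11294.
Replace textile bales with glassware cases: the trade gains 764 net, giving 12058 at 22 m³.
That's the maximum — no swap from here does better than 12058.

12058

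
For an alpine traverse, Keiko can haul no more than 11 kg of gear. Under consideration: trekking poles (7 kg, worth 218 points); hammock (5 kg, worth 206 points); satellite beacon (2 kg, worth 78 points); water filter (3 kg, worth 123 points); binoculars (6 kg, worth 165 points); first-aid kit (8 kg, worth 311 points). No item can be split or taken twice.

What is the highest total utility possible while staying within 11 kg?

434

Density check — hammock 41.20, water filter 41.00, satellite beacon 39.00, first-aid kit 38.88 are the best per kg.
The ratio heuristic lands on hammock + satellite beacon + water filter (407) but leaves 1 kg idle.
Dropping hammock and satellite beacon frees 7 kg; slotting in first-aid kit (8 kg) lifts the total to 434 at 11 kg.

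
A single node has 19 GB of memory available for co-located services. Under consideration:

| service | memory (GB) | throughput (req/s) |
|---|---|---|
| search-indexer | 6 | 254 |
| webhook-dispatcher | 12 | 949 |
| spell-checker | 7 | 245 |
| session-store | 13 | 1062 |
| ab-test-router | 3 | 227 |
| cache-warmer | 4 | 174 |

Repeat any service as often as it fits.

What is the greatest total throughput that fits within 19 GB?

Session-store + 2×ab-test-router uses 19 of the 19 GB and totals 1516.
Every other selection either busts 19 GB or fails to beat 1516.

1516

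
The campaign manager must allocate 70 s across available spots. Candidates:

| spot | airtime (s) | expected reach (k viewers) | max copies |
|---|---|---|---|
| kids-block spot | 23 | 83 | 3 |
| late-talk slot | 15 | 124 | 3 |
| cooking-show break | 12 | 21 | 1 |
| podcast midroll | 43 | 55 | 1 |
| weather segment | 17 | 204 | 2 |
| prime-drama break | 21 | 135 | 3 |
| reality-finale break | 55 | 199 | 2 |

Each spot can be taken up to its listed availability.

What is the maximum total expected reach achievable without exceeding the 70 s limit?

Ranking by ratio (expected reach/s): weather segment 12.00, late-talk slot 8.27, prime-drama break 6.43, reality-finale break 3.62.
The ratio heuristic lands on 2×late-talk slot + 2×weather segment (656) but leaves 6 s idle.
The 15 s tied up in late-talk slot is better spent on prime-drama break — total rises to 667 (70 s).
Nothing else within 70 s beats 667.

667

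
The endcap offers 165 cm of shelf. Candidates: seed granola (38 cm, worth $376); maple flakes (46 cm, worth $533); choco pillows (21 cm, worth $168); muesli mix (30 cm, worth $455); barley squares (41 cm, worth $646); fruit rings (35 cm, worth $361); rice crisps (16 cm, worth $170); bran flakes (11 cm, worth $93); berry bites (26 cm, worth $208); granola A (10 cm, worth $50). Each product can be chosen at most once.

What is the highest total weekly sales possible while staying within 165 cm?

A density-first pass picks maple flakes + choco pillows + muesli mix + barley squares + rice crisps + bran flakes — 2065 at 165 cm.
Dropping choco pillows and rice crisps frees 37 cm; slotting in fruit rings (35 cm) lifts the total to 2088 at 163 cm.
That's the maximum — no swap from here does better than 2088.

2088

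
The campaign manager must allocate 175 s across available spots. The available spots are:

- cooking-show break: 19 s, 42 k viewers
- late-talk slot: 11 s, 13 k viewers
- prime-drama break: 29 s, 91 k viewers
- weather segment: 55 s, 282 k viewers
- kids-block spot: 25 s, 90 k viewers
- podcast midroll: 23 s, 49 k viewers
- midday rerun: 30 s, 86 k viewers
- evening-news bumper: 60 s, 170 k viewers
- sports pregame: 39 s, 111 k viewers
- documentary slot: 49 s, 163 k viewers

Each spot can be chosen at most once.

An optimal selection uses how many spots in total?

4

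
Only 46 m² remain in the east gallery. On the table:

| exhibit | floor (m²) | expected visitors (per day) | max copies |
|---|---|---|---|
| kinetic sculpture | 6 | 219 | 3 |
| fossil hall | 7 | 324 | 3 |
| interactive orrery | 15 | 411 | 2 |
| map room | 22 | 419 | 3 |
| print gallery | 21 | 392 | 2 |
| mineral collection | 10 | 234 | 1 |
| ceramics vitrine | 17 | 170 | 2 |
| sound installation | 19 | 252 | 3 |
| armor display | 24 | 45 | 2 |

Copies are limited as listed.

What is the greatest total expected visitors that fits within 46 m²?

Taking the top-ratio exhibits first gives 3×kinetic sculpture + 3×fossil hall for 1629 (39 m²).
The 6 m² tied up in kinetic sculpture is better spent on mineral collection — total rises to 1644 (43 m²).
No other feasible combination exceeds 1644.

1644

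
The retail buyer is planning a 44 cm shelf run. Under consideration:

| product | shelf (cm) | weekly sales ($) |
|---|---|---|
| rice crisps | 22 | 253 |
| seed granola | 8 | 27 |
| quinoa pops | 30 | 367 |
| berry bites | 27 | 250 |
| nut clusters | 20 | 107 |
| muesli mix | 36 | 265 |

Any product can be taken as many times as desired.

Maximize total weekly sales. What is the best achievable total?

506

Density check — quinoa pops 12.23, rice crisps 11.50, berry bites 9.26 are the best per cm.
A density-first pass picks seed granola + quinoa pops — 394 at 38 cm.
The 38 cm tied up in seed granola and quinoa pops is better spent on 2×rice crisps — total rises to 506 (44 cm).
Every other selection either busts 44 cm or fails to beat 506.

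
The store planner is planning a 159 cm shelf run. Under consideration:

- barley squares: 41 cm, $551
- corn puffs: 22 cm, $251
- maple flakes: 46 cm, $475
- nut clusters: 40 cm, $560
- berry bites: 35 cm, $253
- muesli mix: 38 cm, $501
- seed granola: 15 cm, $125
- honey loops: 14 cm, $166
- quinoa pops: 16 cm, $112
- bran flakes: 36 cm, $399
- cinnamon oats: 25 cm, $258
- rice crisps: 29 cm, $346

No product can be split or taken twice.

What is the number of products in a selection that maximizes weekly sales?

The maximum weekly sales within 159 cm is 2036.
For example barley squares + nut clusters + muesli mix + honey loops + cinnamon oats achieves it, using 158 cm.
Any selection reaching 2036 contains exactly 5 products.

5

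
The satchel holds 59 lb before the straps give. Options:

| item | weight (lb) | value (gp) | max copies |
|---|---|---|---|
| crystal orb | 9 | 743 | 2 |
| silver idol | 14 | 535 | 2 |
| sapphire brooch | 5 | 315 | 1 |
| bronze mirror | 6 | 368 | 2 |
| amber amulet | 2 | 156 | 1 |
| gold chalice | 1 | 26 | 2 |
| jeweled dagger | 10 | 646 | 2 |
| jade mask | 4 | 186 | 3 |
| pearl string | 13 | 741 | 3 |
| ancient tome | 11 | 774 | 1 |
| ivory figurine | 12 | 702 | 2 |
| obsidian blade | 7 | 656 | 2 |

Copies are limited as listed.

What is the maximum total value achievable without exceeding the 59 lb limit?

4586

Greedy by ratio would take 2×crystal orb + amber amulet + jeweled dagger + jade mask + ancient tome + 2×obsidian blade: 59 lb used, total 4560.
The 6 lb tied up in amber amulet and jade mask is better spent on bronze mirror — total rises to 4586 (59 lb).
No other feasible combination exceeds 4586.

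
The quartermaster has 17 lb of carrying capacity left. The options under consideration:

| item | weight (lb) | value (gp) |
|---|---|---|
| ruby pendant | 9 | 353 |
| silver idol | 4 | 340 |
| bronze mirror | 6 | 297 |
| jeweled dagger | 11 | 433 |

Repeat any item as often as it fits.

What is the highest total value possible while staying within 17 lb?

1360

Density check — silver idol 85.00, bronze mirror 49.50, jeweled dagger 39.36 are the best per lb.
4×silver idol uses 16 of the 17 lb and totals 1360.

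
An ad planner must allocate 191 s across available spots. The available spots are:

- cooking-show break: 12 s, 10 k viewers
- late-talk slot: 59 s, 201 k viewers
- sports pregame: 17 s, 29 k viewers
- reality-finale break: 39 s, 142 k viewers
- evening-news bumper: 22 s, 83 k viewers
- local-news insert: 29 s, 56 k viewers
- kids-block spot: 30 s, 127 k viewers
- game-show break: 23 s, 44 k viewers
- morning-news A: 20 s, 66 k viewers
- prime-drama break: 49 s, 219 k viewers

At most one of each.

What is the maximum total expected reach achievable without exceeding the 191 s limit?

The ratio heuristic lands on reality-finale break + evening-news bumper + local-news insert + kids-block spot + morning-news A + prime-drama break (693) but leaves 2 s idle.
Replace local-news insert and kids-block spot with late-talk slot: the trade gains 18 net, giving 711 at 189 s.

711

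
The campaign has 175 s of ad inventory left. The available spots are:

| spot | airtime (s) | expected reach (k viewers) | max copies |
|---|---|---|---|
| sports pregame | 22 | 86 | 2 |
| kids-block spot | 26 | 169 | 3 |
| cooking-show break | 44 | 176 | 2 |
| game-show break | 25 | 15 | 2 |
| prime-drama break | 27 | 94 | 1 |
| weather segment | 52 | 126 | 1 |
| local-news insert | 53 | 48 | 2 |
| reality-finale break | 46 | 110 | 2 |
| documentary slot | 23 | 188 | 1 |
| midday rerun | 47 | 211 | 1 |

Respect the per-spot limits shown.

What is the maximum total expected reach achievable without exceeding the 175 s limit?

1000

Greedy by ratio would take sports pregame + 3×kids-block spot + documentary slot + midday rerun: 170 s used, total 992.
The 22 s tied up in sports pregame is better spent on prime-drama break — total rises to 1000 (175 s).
Every other selection either busts 175 s or exceeds an availability limit or fails to beat 1000.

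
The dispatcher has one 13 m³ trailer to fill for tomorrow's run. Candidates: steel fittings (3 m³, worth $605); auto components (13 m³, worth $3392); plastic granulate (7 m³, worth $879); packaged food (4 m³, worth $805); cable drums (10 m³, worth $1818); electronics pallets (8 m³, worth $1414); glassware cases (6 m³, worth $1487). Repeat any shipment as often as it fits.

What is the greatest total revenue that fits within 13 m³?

Density check — auto components 260.92, glassware cases 247.83, steel fittings 201.67 are the best per m³.
Best packing: auto components — 13 m³, 3392 total.
That's the maximum — no swap from here does better than 3392.

3392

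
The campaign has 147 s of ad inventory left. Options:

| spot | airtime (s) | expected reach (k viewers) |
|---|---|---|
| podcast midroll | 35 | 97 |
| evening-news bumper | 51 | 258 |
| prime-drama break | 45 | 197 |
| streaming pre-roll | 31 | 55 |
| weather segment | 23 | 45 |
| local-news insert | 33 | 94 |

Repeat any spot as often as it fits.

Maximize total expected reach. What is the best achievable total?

713

Ranking by ratio (expected reach/s): evening-news bumper 5.06, prime-drama break 4.38, local-news insert 2.85.
2×evening-news bumper + prime-drama break uses 147 of the 147 s and totals 713.
That's the maximum — no swap from here does better than 713.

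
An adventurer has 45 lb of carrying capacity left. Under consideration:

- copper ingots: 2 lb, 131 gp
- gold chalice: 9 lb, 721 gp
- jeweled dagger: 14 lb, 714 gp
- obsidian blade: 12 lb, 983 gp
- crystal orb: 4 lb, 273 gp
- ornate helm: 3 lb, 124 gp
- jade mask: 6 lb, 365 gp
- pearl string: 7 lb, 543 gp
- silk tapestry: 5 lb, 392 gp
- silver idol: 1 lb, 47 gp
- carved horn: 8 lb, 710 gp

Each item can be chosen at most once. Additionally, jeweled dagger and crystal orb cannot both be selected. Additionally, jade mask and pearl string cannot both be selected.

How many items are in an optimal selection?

The maximum value within 45 lb is 3622.
One optimal bundle: gold chalice + obsidian blade + crystal orb + pearl string + silk tapestry + carved horn (45 lb).
All optima have 6 items.

6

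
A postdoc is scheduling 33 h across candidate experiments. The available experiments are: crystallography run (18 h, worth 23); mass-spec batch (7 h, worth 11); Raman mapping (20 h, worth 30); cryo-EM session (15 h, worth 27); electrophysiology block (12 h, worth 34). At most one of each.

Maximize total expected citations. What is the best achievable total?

64

Greedy by ratio would take cryo-EM session + electrophysiology block: 27 h used, total 61.
Dropping cryo-EM session frees 15 h; slotting in Raman mapping (20 h) lifts the total to 64 at 32 h.
The spare 1 h is too small for any remaining experiment, and no exchange beats 64.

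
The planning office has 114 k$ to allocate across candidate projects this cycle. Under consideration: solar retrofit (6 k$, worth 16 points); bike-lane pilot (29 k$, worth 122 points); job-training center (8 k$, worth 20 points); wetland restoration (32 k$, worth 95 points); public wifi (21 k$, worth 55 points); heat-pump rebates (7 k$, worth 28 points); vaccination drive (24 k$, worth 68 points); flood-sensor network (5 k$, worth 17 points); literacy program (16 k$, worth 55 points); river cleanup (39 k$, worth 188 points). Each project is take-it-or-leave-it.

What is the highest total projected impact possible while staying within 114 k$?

450

The ratio heuristic lands on solar retrofit + bike-lane pilot + job-training center + heat-pump rebates + flood-sensor network + literacy program + river cleanup (446) but leaves 4 k$ idle.
Dropping solar retrofit and job-training center and literacy program frees 30 k$; slotting in wetland restoration (32 k$) lifts the total to 450 at 112 k$.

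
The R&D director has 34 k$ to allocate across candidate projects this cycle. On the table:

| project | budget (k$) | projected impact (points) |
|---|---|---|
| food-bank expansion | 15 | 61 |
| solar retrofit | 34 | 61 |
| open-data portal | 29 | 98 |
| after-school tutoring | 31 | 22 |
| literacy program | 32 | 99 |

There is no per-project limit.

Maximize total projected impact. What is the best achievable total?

2×food-bank expansion uses 30 of the 34 k$ and totals 122.
The spare 4 k$ is too small for any remaining project, and no exchange beats 122.

122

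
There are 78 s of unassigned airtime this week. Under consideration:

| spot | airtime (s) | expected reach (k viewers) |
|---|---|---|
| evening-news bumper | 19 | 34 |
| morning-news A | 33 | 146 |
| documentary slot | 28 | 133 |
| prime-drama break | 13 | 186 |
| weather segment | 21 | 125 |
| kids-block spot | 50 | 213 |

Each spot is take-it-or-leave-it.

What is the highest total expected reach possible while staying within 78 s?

465

The ratio heuristic lands on documentary slot + prime-drama break + weather segment (444) but leaves 16 s idle.
Replace weather segment with morning-news A: the trade gains 21 net, giving 465 at 74 s.
The spare 4 s is too small for any remaining spot, and no exchange beats 465.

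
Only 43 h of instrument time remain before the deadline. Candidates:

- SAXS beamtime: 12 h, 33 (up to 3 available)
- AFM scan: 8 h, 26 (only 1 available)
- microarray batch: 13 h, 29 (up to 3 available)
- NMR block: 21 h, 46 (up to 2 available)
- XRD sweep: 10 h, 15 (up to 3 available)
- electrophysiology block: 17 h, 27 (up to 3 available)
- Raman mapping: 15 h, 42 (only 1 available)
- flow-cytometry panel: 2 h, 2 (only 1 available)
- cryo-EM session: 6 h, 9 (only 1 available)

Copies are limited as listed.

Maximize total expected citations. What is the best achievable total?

112

Best packing: SAXS beamtime + AFM scan + Raman mapping + flow-cytometry panel + cryo-EM session — 43 h, 112 total.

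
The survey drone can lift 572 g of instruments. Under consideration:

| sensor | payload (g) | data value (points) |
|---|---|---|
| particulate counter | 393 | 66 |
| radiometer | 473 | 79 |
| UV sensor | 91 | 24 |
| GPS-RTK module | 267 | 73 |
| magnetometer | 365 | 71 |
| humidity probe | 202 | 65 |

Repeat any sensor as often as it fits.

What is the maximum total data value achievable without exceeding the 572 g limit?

162

Density check — humidity probe 0.32, GPS-RTK module 0.27, UV sensor 0.26 are the best per g.
A density-first pass picks UV sensor + 2×humidity probe — 154 at 495 g.
The 202 g tied up in humidity probe is better spent on GPS-RTK module — total rises to 162 (560 g).
The spare 12 g is too small for any remaining sensor, and no exchange beats 162.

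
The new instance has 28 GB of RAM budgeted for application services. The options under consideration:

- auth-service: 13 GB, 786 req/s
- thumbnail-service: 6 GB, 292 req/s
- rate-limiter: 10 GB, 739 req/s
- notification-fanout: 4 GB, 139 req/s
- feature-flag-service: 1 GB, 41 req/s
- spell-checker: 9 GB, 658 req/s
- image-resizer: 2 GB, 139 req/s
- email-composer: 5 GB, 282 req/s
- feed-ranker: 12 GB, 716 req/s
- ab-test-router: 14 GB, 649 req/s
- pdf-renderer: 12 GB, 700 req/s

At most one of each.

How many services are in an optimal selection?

The maximum throughput within 28 GB is 1869.
For example thumbnail-service + rate-limiter + feature-flag-service + spell-checker + image-resizer achieves it, using 28 GB.
Any selection reaching 1869 contains exactly 5 services.

5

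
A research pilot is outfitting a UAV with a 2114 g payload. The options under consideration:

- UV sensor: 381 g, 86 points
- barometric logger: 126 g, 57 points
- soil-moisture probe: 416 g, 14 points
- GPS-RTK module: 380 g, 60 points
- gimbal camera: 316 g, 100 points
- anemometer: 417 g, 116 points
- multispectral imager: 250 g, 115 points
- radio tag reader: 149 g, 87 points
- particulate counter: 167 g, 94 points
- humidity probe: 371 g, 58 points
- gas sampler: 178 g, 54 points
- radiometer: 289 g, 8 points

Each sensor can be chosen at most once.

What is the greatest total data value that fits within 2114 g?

The ratio ordering already packs tightly: UV sensor + barometric logger + gimbal camera + anemometer + multispectral imager + radio tag reader + particulate counter + gas sampler, 1984 g, 709.
An exhaustive check of the 4096 subsets confirms 709.

709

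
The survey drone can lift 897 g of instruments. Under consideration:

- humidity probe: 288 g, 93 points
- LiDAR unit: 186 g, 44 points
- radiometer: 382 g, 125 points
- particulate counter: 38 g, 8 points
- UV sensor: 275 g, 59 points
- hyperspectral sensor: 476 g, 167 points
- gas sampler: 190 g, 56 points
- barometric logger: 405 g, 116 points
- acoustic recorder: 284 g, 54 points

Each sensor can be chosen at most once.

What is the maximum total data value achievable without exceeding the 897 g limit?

300

Ranking by ratio (data value/g): hyperspectral sensor 0.35, radiometer 0.33, humidity probe 0.32, gas sampler 0.29.
The ratio ordering already packs tightly: radiometer + particulate counter + hyperspectral sensor, 896 g, 300.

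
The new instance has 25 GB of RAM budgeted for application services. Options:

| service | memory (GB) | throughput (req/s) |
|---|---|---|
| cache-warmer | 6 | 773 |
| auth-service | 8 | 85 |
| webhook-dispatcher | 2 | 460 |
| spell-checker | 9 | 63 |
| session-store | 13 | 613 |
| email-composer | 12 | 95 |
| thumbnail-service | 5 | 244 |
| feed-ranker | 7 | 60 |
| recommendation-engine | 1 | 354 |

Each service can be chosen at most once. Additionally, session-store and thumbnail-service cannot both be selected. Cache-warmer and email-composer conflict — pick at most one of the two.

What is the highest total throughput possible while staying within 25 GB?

2200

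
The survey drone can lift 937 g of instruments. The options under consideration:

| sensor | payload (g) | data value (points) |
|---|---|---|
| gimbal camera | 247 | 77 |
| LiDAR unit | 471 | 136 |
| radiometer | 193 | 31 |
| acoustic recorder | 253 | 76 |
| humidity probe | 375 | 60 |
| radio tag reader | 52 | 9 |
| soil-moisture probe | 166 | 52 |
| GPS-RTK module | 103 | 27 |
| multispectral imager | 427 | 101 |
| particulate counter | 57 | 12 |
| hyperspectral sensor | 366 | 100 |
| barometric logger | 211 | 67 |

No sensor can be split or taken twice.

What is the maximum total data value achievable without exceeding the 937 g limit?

284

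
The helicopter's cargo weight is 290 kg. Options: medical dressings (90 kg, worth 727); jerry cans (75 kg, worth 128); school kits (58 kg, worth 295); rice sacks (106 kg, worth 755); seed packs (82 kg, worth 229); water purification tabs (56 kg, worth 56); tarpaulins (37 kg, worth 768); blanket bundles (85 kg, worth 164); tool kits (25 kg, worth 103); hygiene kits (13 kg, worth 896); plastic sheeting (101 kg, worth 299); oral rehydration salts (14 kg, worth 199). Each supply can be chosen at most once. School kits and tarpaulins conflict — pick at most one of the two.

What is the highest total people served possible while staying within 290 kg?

The ratio ordering already packs tightly: medical dressings + rice sacks + tarpaulins + tool kits + hygiene kits + oral rehydration salts, 285 kg, 3448.
That's the maximum — no feasible swap from here does better than 3448.

3448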